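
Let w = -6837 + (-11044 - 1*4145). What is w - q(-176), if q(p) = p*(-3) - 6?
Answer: -22548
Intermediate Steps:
q(p) = -6 - 3*p (q(p) = -3*p - 6 = -6 - 3*p)
w = -22026 (w = -6837 + (-11044 - 4145) = -6837 - 15189 = -22026)
w - q(-176) = -22026 - (-6 - 3*(-176)) = -22026 - (-6 + 528) = -22026 - 1*522 = -22026 - 522 = -22548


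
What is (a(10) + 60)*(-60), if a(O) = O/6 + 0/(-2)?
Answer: -3700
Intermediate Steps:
a(O) = O/6 (a(O) = O*(⅙) + 0*(-½) = O/6 + 0 = O/6)
(a(10) + 60)*(-60) = ((⅙)*10 + 60)*(-60) = (5/3 + 60)*(-60) = (185/3)*(-60) = -3700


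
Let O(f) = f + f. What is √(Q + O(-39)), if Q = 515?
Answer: √437 ≈ 20.905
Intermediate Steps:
O(f) = 2*f
√(Q + O(-39)) = √(515 + 2*(-39)) = √(515 - 78) = √437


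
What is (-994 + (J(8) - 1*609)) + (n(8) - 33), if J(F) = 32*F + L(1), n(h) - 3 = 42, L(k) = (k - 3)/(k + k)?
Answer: -1336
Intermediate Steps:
L(k) = (-3 + k)/(2*k) (L(k) = (-3 + k)/((2*k)) = (-3 + k)*(1/(2*k)) = (-3 + k)/(2*k))
n(h) = 45 (n(h) = 3 + 42 = 45)
J(F) = -1 + 32*F (J(F) = 32*F + (½)*(-3 + 1)/1 = 32*F + (½)*1*(-2) = 32*F - 1 = -1 + 32*F)
(-994 + (J(8) - 1*609)) + (n(8) - 33) = (-994 + ((-1 + 32*8) - 1*609)) + (45 - 33) = (-994 + ((-1 + 256) - 609)) + 12 = (-994 + (255 - 609)) + 12 = (-994 - 354) + 12 = -1348 + 12 = -1336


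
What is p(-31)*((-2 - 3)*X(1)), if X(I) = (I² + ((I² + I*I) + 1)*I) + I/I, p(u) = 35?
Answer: -875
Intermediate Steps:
X(I) = 1 + I² + I*(1 + 2*I²) (X(I) = (I² + ((I² + I²) + 1)*I) + 1 = (I² + (2*I² + 1)*I) + 1 = (I² + (1 + 2*I²)*I) + 1 = (I² + I*(1 + 2*I²)) + 1 = 1 + I² + I*(1 + 2*I²))
p(-31)*((-2 - 3)*X(1)) = 35*((-2 - 3)*(1 + 1 + 1² + 2*1³)) = 35*(-5*(1 + 1 + 1 + 2*1)) = 35*(-5*(1 + 1 + 1 + 2)) = 35*(-5*5) = 35*(-25) = -875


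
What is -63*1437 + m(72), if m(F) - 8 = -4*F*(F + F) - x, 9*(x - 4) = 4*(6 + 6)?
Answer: -396013/3 ≈ -1.3200e+5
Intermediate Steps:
x = 28/3 (x = 4 + (4*(6 + 6))/9 = 4 + (4*12)/9 = 4 + (1/9)*48 = 4 + 16/3 = 28/3 ≈ 9.3333)
m(F) = -4/3 - 8*F**2 (m(F) = 8 + (-4*F*(F + F) - 1*28/3) = 8 + (-4*F*2*F - 28/3) = 8 + (-8*F**2 - 28/3) = 8 + (-28/3 - 8*F**2) = -4/3 - 8*F**2)
-63*1437 + m(72) = -63*1437 + (-4/3 - 8*72**2) = -90531 + (-4/3 - 8*5184) = -90531 + (-4/3 - 41472) = -90531 - 124420/3 = -396013/3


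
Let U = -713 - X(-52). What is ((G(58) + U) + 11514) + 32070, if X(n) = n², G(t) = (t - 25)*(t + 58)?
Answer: 43995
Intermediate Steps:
G(t) = (-25 + t)*(58 + t)
U = -3417 (U = -713 - 1*(-52)² = -713 - 1*2704 = -713 - 2704 = -3417)
((G(58) + U) + 11514) + 32070 = (((-1450 + 58² + 33*58) - 3417) + 11514) + 32070 = (((-1450 + 3364 + 1914) - 3417) + 11514) + 32070 = ((3828 - 3417) + 11514) + 32070 = (411 + 11514) + 32070 = 11925 + 32070 = 43995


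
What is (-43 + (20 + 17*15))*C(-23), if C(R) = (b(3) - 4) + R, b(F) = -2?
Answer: -6728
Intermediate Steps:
C(R) = -6 + R (C(R) = (-2 - 4) + R = -6 + R)
(-43 + (20 + 17*15))*C(-23) = (-43 + (20 + 17*15))*(-6 - 23) = (-43 + (20 + 255))*(-29) = (-43 + 275)*(-29) = 232*(-29) = -6728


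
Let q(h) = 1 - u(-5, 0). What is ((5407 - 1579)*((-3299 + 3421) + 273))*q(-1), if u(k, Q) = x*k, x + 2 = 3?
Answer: 9072360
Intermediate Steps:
x = 1 (x = -2 + 3 = 1)
u(k, Q) = k (u(k, Q) = 1*k = k)
q(h) = 6 (q(h) = 1 - 1*(-5) = 1 + 5 = 6)
((5407 - 1579)*((-3299 + 3421) + 273))*q(-1) = ((5407 - 1579)*((-3299 + 3421) + 273))*6 = (3828*(122 + 273))*6 = (3828*395)*6 = 1512060*6 = 9072360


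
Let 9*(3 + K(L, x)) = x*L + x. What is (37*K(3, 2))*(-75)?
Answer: 17575/3 ≈ 5858.3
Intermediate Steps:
K(L, x) = -3 + x/9 + L*x/9 (K(L, x) = -3 + (x*L + x)/9 = -3 + (L*x + x)/9 = -3 + (x + L*x)/9 = -3 + (x/9 + L*x/9) = -3 + x/9 + L*x/9)
(37*K(3, 2))*(-75) = (37*(-3 + (1/9)*2 + (1/9)*3*2))*(-75) = (37*(-3 + 2/9 + 2/3))*(-75) = (37*(-19/9))*(-75) = -703/9*(-75) = 17575/3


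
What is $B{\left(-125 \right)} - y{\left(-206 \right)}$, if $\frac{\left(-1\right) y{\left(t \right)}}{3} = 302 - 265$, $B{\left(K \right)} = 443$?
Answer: $554$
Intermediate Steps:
$y{\left(t \right)} = -111$ ($y{\left(t \right)} = - 3 \left(302 - 265\right) = \left(-3\right) 37 = -111$)
$B{\left(-125 \right)} - y{\left(-206 \right)} = 443 - -111 = 443 + 111 = 554$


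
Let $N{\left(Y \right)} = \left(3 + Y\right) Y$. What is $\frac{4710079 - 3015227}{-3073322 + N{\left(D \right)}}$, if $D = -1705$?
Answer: $- \frac{423713}{42853} \approx -9.8876$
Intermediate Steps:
$N{\left(Y \right)} = Y \left(3 + Y\right)$
$\frac{4710079 - 3015227}{-3073322 + N{\left(D \right)}} = \frac{4710079 - 3015227}{-3073322 - 1705 \left(3 - 1705\right)} = \frac{1694852}{-3073322 - -2901910} = \frac{1694852}{-3073322 + 2901910} = \frac{1694852}{-171412} = 1694852 \left(- \frac{1}{171412}\right) = - \frac{423713}{42853}$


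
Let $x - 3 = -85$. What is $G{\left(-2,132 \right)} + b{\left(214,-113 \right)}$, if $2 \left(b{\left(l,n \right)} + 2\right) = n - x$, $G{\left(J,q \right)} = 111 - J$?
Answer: $\frac{191}{2} \approx 95.5$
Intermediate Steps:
$x = -82$ ($x = 3 - 85 = -82$)
$b{\left(l,n \right)} = 39 + \frac{n}{2}$ ($b{\left(l,n \right)} = -2 + \frac{n - -82}{2} = -2 + \frac{n + 82}{2} = -2 + \frac{82 + n}{2} = -2 + \left(41 + \frac{n}{2}\right) = 39 + \frac{n}{2}$)
$G{\left(-2,132 \right)} + b{\left(214,-113 \right)} = \left(111 - -2\right) + \left(39 + \frac{1}{2} \left(-113\right)\right) = \left(111 + 2\right) + \left(39 - \frac{113}{2}\right) = 113 - \frac{35}{2} = \frac{191}{2}$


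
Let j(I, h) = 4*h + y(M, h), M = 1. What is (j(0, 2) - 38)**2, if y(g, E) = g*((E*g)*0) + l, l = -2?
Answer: 1024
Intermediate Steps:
y(g, E) = -2 (y(g, E) = g*((E*g)*0) - 2 = g*0 - 2 = 0 - 2 = -2)
j(I, h) = -2 + 4*h (j(I, h) = 4*h - 2 = -2 + 4*h)
(j(0, 2) - 38)**2 = ((-2 + 4*2) - 38)**2 = ((-2 + 8) - 38)**2 = (6 - 38)**2 = (-32)**2 = 1024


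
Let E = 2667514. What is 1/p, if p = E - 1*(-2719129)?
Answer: 1/5386643 ≈ 1.8564e-7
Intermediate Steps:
p = 5386643 (p = 2667514 - 1*(-2719129) = 2667514 + 2719129 = 5386643)
1/p = 1/5386643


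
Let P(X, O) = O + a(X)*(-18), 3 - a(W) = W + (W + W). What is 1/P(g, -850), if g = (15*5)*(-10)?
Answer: -1/41404 ≈ -2.4152e-5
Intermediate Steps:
g = -750 (g = 75*(-10) = -750)
a(W) = 3 - 3*W (a(W) = 3 - (W + (W + W)) = 3 - (W + 2*W) = 3 - 3*W)
P(X, O) = -54 + O + 54*X (P(X, O) = O + (3 - 3*X)*(-18) = O + (-54 + 54*X) = -54 + O + 54*X)
1/P(g, -850) = 1/(-54 - 850 + 54*(-750)) = 1/(-54 - 850 - 40500) = 1/(-41404) = -1/41404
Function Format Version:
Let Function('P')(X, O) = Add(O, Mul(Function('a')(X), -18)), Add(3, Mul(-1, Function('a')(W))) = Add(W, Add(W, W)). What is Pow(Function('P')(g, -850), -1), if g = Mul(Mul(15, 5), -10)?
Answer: Rational(-1, 41404) ≈ -2.4152e-5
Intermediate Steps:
g = -750 (g = Mul(75, -10) = -750)
Function('a')(W) = Add(3, Mul(-3, W)) (Function('a')(W) = Add(3, Mul(-1, Add(W, Add(W, W)))) = Add(3, Mul(-1, Add(W, Mul(2, W)))) = Add(3, Mul(-1, Mul(3, W))) = Add(3, Mul(-3, W)))
Function('P')(X, O) = Add(-54, O, Mul(54, X)) (Function('P')(X, O) = Add(O, Mul(Add(3, Mul(-3, X)), -18)) = Add(O, Add(-54, Mul(54, X))) = Add(-54, O, Mul(54, X)))
Pow(Function('P')(g, -850), -1) = Pow(Add(-54, -850, Mul(54, -750)), -1) = Pow(Add(-54, -850, -40500), -1) = Pow(-41404, -1) = Rational(-1, 41404)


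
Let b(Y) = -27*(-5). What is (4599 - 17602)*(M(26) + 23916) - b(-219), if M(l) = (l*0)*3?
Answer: -310979883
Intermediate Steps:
b(Y) = 135
M(l) = 0 (M(l) = 0*3 = 0)
(4599 - 17602)*(M(26) + 23916) - b(-219) = (4599 - 17602)*(0 + 23916) - 1*135 = -13003*23916 - 135 = -310979748 - 135 = -310979883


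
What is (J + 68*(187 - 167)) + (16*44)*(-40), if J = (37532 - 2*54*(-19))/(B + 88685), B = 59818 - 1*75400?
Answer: -1959120816/73103 ≈ -26799.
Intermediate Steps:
B = -15582 (B = 59818 - 75400 = -15582)
J = 39584/73103 (J = (37532 - 2*54*(-19))/(-15582 + 88685) = (37532 - 108*(-19))/73103 = (37532 + 2052)*(1/73103) = 39584*(1/73103) = 39584/73103 ≈ 0.54148)
(J + 68*(187 - 167)) + (16*44)*(-40) = (39584/73103 + 68*(187 - 167)) + (16*44)*(-40) = (39584/73103 + 68*20) + 704*(-40) = (39584/73103 + 1360) - 28160 = 99459664/73103 - 28160 = -1959120816/73103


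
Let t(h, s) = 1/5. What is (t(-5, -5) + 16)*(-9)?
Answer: -729/5 ≈ -145.80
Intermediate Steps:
t(h, s) = 1/5
(t(-5, -5) + 16)*(-9) = (1/5 + 16)*(-9) = (81/5)*(-9) = -729/5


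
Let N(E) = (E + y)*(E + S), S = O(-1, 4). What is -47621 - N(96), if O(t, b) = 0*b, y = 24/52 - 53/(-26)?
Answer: -57077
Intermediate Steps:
y = 5/2 (y = 24*(1/52) - 53*(-1/26) = 6/13 + 53/26 = 5/2 ≈ 2.5000)
O(t, b) = 0
S = 0
N(E) = E*(5/2 + E) (N(E) = (E + 5/2)*(E + 0) = (5/2 + E)*E = E*(5/2 + E))
-47621 - N(96) = -47621 - 96*(5 + 2*96)/2 = -47621 - 96*(5 + 192)/2 = -47621 - 96*197/2 = -47621 - 1*9456 = -47621 - 9456 = -57077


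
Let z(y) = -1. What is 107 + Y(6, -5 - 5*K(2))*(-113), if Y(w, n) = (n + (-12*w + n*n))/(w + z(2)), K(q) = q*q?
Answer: -59129/5 ≈ -11826.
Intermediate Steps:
K(q) = q²
Y(w, n) = (n + n² - 12*w)/(-1 + w) (Y(w, n) = (n + (-12*w + n*n))/(w - 1) = (n + (-12*w + n²))/(-1 + w) = (n + (n² - 12*w))/(-1 + w) = (n + n² - 12*w)/(-1 + w))
107 + Y(6, -5 - 5*K(2))*(-113) = 107 + (((-5 - 5*2²) + (-5 - 5*2²)² - 12*6)/(-1 + 6))*(-113) = 107 + (((-5 - 5*4) + (-5 - 5*4)² - 72)/5)*(-113) = 107 + (((-5 - 20) + (-5 - 20)² - 72)/5)*(-113) = 107 + ((-25 + (-25)² - 72)/5)*(-113) = 107 + ((-25 + 625 - 72)/5)*(-113) = 107 + ((⅕)*528)*(-113) = 107 + (528/5)*(-113) = 107 - 59664/5 = -59129/5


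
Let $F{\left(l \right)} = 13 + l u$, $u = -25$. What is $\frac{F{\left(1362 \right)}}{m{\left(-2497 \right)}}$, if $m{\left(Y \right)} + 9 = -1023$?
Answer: $\frac{34037}{1032} \approx 32.982$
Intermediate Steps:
$F{\left(l \right)} = 13 - 25 l$ ($F{\left(l \right)} = 13 + l \left(-25\right) = 13 - 25 l$)
$m{\left(Y \right)} = -1032$ ($m{\left(Y \right)} = -9 - 1023 = -1032$)
$\frac{F{\left(1362 \right)}}{m{\left(-2497 \right)}} = \frac{13 - 34050}{-1032} = \left(13 - 34050\right) \left(- \frac{1}{1032}\right) = \left(-34037\right) \left(- \frac{1}{1032}\right) = \frac{34037}{1032}$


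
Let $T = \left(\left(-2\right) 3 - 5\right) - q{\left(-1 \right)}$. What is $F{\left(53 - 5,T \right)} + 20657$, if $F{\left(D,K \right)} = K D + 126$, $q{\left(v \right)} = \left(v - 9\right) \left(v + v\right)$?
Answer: $19295$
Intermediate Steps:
$q{\left(v \right)} = 2 v \left(-9 + v\right)$ ($q{\left(v \right)} = \left(-9 + v\right) 2 v = 2 v \left(-9 + v\right)$)
$T = -31$ ($T = \left(\left(-2\right) 3 - 5\right) - 2 \left(-1\right) \left(-9 - 1\right) = \left(-6 - 5\right) - 2 \left(-1\right) \left(-10\right) = -11 - 20 = -31$)
$F{\left(D,K \right)} = 126 + D K$ ($F{\left(D,K \right)} = D K + 126 = 126 + D K$)
$F{\left(53 - 5,T \right)} + 20657 = \left(126 + \left(53 - 5\right) \left(-31\right)\right) + 20657 = \left(126 + 48 \left(-31\right)\right) + 20657 = \left(126 - 1488\right) + 20657 = -1362 + 20657 = 19295$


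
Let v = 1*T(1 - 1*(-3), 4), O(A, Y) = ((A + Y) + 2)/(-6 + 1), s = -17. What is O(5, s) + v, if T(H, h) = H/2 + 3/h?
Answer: 19/4 ≈ 4.7500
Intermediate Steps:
O(A, Y) = -⅖ - A/5 - Y/5 (O(A, Y) = (2 + A + Y)/(-5) = (2 + A + Y)*(-⅕) = -⅖ - A/5 - Y/5)
T(H, h) = H/2 + 3/h (T(H, h) = H*(½) + 3/h = H/2 + 3/h)
v = 11/4 (v = 1*((1 - 1*(-3))/2 + 3/4) = 1*((1 + 3)/2 + 3*(¼)) = 1*((½)*4 + ¾) = 1*(2 + ¾) = 1*(11/4) = 11/4 ≈ 2.7500)
O(5, s) + v = (-⅖ - ⅕*5 - ⅕*(-17)) + 11/4 = (-⅖ - 1 + 17/5) + 11/4 = 2 + 11/4 = 19/4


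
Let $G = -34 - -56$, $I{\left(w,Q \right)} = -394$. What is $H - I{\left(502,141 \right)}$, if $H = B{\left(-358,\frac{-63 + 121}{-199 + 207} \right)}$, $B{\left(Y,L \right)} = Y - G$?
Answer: $14$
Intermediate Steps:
$G = 22$ ($G = -34 + 56 = 22$)
$B{\left(Y,L \right)} = -22 + Y$ ($B{\left(Y,L \right)} = Y - 22 = -22 + Y$)
$H = -380$ ($H = -22 - 358 = -380$)
$H - I{\left(502,141 \right)} = -380 - -394 = -380 + 394 = 14$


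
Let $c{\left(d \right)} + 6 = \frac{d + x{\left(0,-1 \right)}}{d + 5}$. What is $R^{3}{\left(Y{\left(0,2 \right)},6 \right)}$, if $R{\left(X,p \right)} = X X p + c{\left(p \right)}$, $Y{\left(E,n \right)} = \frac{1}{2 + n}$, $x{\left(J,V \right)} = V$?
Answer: $- \frac{94196375}{681472} \approx -138.22$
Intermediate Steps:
$c{\left(d \right)} = -6 + \frac{-1 + d}{5 + d}$ ($c{\left(d \right)} = -6 + \frac{d - 1}{d + 5} = -6 + \frac{-1 + d}{5 + d}$)
$R{\left(X,p \right)} = p X^{2} + \frac{-31 - 5 p}{5 + p}$ ($R{\left(X,p \right)} = X X p + \frac{-31 - 5 p}{5 + p} = X^{2} p + \frac{-31 - 5 p}{5 + p} = p X^{2} + \frac{-31 - 5 p}{5 + p}$)
$R^{3}{\left(Y{\left(0,2 \right)},6 \right)} = \left(\frac{-31 - 30 + 6 \left(\frac{1}{2 + 2}\right)^{2} \left(5 + 6\right)}{5 + 6}\right)^{3} = \left(\frac{-31 - 30 + 6 \left(\frac{1}{4}\right)^{2} \cdot 11}{11}\right)^{3} = \left(\frac{-31 - 30 + 6 \cdot \frac{1}{16} \cdot 11}{11}\right)^{3} = \left(\frac{-31 - 30 + \frac{33}{8}}{11}\right)^{3} = \left(\frac{1}{11} \left(- \frac{455}{8}\right)\right)^{3} = \left(- \frac{455}{88}\right)^{3} = - \frac{94196375}{681472}$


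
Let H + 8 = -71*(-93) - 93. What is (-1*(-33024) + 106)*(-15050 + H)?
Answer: -283195240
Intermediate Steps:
H = 6502 (H = -8 + (-71*(-93) - 93) = -8 + (6603 - 93) = -8 + 6510 = 6502)
(-1*(-33024) + 106)*(-15050 + H) = (-1*(-33024) + 106)*(-15050 + 6502) = (33024 + 106)*(-8548) = 33130*(-8548) = -283195240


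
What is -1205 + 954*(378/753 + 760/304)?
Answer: 416384/251 ≈ 1658.9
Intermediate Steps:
-1205 + 954*(378/753 + 760/304) = -1205 + 954*(378*(1/753) + 760*(1/304)) = -1205 + 954*(126/251 + 5/2) = -1205 + 954*(1507/502) = -1205 + 718839/251 = 416384/251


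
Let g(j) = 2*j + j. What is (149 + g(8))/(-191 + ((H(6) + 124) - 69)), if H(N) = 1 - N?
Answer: -173/141 ≈ -1.2269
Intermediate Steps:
g(j) = 3*j
(149 + g(8))/(-191 + ((H(6) + 124) - 69)) = (149 + 3*8)/(-191 + (((1 - 1*6) + 124) - 69)) = (149 + 24)/(-191 + (((1 - 6) + 124) - 69)) = 173/(-191 + ((-5 + 124) - 69)) = 173/(-191 + (119 - 69)) = 173/(-191 + 50) = 173/(-141) = 173*(-1/141) = -173/141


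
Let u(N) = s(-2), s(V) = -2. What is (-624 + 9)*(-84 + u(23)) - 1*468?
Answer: 52422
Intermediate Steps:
u(N) = -2
(-624 + 9)*(-84 + u(23)) - 1*468 = (-624 + 9)*(-84 - 2) - 1*468 = -615*(-86) - 468 = 52890 - 468 = 52422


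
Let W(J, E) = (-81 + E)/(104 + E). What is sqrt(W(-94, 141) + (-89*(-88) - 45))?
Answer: 5*sqrt(15263)/7 ≈ 88.245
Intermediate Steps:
W(J, E) = (-81 + E)/(104 + E)
sqrt(W(-94, 141) + (-89*(-88) - 45)) = sqrt((-81 + 141)/(104 + 141) + (-89*(-88) - 45)) = sqrt(60/245 + (7832 - 45)) = sqrt((1/245)*60 + 7787) = sqrt(12/49 + 7787) = sqrt(381575/49) = 5*sqrt(15263)/7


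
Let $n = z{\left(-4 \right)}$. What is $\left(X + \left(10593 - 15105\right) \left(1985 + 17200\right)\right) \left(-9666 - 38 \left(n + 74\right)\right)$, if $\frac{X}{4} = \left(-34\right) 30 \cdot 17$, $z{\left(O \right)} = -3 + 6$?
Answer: $1090871151360$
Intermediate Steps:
$z{\left(O \right)} = 3$
$X = -69360$ ($X = 4 \left(-34\right) 30 \cdot 17 = 4 \left(\left(-1020\right) 17\right) = 4 \left(-17340\right) = -69360$)
$n = 3$
$\left(X + \left(10593 - 15105\right) \left(1985 + 17200\right)\right) \left(-9666 - 38 \left(n + 74\right)\right) = \left(-69360 + \left(10593 - 15105\right) \left(1985 + 17200\right)\right) \left(-9666 - 38 \left(3 + 74\right)\right) = \left(-69360 - 86562720\right) \left(-9666 - 2926\right) = \left(-86632080\right) \left(-12592\right) = 1090871151360$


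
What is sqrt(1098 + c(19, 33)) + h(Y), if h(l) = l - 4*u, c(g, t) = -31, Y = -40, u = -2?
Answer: -32 + sqrt(1067) ≈ 0.66497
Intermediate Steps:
h(l) = 8 + l (h(l) = l - 4*(-2) = l + 8 = 8 + l)
sqrt(1098 + c(19, 33)) + h(Y) = sqrt(1098 - 31) + (8 - 40) = sqrt(1067) - 32 = -32 + sqrt(1067)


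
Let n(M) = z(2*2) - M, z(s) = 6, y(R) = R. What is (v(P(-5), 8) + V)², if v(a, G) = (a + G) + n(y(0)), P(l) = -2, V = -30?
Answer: 324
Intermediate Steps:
n(M) = 6 - M
v(a, G) = 6 + G + a (v(a, G) = (a + G) + (6 - 1*0) = (G + a) + (6 + 0) = (G + a) + 6 = 6 + G + a)
(v(P(-5), 8) + V)² = ((6 + 8 - 2) - 30)² = (12 - 30)² = (-18)² = 324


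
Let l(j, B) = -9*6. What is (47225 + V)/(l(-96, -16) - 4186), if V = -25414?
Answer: -21811/4240 ≈ -5.1441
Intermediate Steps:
l(j, B) = -54
(47225 + V)/(l(-96, -16) - 4186) = (47225 - 25414)/(-54 - 4186) = 21811/(-4240) = 21811*(-1/4240) = -21811/4240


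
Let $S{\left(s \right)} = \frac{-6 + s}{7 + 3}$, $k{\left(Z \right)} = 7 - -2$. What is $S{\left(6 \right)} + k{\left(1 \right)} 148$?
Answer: $1332$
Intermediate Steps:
$k{\left(Z \right)} = 9$ ($k{\left(Z \right)} = 7 + 2 = 9$)
$S{\left(s \right)} = - \frac{3}{5} + \frac{s}{10}$ ($S{\left(s \right)} = \frac{-6 + s}{10} = \left(-6 + s\right) \frac{1}{10} = - \frac{3}{5} + \frac{s}{10}$)
$S{\left(6 \right)} + k{\left(1 \right)} 148 = \left(- \frac{3}{5} + \frac{1}{10} \cdot 6\right) + 9 \cdot 148 = \left(- \frac{3}{5} + \frac{3}{5}\right) + 1332 = 0 + 1332 = 1332$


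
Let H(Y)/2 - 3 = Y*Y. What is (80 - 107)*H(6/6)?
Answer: -216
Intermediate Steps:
H(Y) = 6 + 2*Y² (H(Y) = 6 + 2*(Y*Y) = 6 + 2*Y²)
(80 - 107)*H(6/6) = (80 - 107)*(6 + 2*(6/6)²) = -27*(6 + 2*(6*(⅙))²) = -27*(6 + 2*1²) = -27*(6 + 2*1) = -27*(6 + 2) = -27*8 = -216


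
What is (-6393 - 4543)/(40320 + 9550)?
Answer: -5468/24935 ≈ -0.21929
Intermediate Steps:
(-6393 - 4543)/(40320 + 9550) = -10936/49870 = -10936*1/49870 = -5468/24935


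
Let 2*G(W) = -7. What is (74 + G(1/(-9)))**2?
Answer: 19881/4 ≈ 4970.3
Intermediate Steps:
G(W) = -7/2 (G(W) = (1/2)*(-7) = -7/2)
(74 + G(1/(-9)))**2 = (74 - 7/2)**2 = (141/2)**2 = 19881/4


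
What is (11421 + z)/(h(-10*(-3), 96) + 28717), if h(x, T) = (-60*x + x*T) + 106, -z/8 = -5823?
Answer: 58005/29903 ≈ 1.9398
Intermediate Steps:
z = 46584 (z = -8*(-5823) = 46584)
h(x, T) = 106 - 60*x + T*x (h(x, T) = (-60*x + T*x) + 106 = 106 - 60*x + T*x)
(11421 + z)/(h(-10*(-3), 96) + 28717) = (11421 + 46584)/((106 - (-600)*(-3) + 96*(-10*(-3))) + 28717) = 58005/((106 - 60*30 + 96*30) + 28717) = 58005/((106 - 1800 + 2880) + 28717) = 58005/(1186 + 28717) = 58005/29903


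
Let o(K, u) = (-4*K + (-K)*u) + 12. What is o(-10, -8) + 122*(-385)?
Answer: -46998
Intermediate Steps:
o(K, u) = 12 - 4*K - K*u (o(K, u) = (-4*K - K*u) + 12 = 12 - 4*K - K*u)
o(-10, -8) + 122*(-385) = (12 - 4*(-10) - 1*(-10)*(-8)) + 122*(-385) = (12 + 40 - 80) - 46970 = -28 - 46970 = -46998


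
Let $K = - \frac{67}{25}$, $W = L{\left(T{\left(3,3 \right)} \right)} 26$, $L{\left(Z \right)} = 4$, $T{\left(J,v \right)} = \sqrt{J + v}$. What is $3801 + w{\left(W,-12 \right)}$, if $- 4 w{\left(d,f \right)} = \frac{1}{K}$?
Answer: $\frac{1018693}{268} \approx 3801.1$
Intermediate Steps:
$W = 104$ ($W = 4 \cdot 26 = 104$)
$K = - \frac{67}{25}$ ($K = \left(-67\right) \frac{1}{25} = - \frac{67}{25} \approx -2.68$)
$w{\left(d,f \right)} = \frac{25}{268}$ ($w{\left(d,f \right)} = - \frac{1}{4 \left(- \frac{67}{25}\right)} = \left(- \frac{1}{4}\right) \left(- \frac{25}{67}\right) = \frac{25}{268}$)
$3801 + w{\left(W,-12 \right)} = 3801 + \frac{25}{268} = \frac{1018693}{268}$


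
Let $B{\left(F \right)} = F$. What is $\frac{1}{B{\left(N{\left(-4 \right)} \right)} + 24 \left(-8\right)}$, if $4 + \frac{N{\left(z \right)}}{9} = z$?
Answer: $- \frac{1}{264} \approx -0.0037879$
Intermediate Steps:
$N{\left(z \right)} = -36 + 9 z$
$\frac{1}{B{\left(N{\left(-4 \right)} \right)} + 24 \left(-8\right)} = \frac{1}{\left(-36 + 9 \left(-4\right)\right) + 24 \left(-8\right)} = \frac{1}{\left(-36 - 36\right) - 192} = \frac{1}{-72 - 192} = \frac{1}{-264} = - \frac{1}{264}$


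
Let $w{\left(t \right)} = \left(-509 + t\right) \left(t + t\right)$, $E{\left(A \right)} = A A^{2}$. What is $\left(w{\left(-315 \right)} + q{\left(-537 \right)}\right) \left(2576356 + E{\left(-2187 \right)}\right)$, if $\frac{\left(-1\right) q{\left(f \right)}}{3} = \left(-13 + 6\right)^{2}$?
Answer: $-5427303823618131$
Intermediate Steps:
$E{\left(A \right)} = A^{3}$
$w{\left(t \right)} = 2 t \left(-509 + t\right)$ ($w{\left(t \right)} = \left(-509 + t\right) 2 t = 2 t \left(-509 + t\right)$)
$q{\left(f \right)} = -147$ ($q{\left(f \right)} = - 3 \left(-13 + 6\right)^{2} = - 3 \left(-7\right)^{2} = \left(-3\right) 49 = -147$)
$\left(w{\left(-315 \right)} + q{\left(-537 \right)}\right) \left(2576356 + E{\left(-2187 \right)}\right) = \left(2 \left(-315\right) \left(-509 - 315\right) - 147\right) \left(2576356 + \left(-2187\right)^{3}\right) = \left(2 \left(-315\right) \left(-824\right) - 147\right) \left(2576356 - 10460353203\right) = \left(519120 - 147\right) \left(-10457776847\right) = 518973 \left(-10457776847\right) = -5427303823618131$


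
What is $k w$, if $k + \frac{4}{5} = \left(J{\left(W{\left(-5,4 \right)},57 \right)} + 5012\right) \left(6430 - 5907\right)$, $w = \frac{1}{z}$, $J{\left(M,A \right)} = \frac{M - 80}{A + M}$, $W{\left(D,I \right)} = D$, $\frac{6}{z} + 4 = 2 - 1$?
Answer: $- \frac{681309277}{520} \approx -1.3102 \cdot 10^{6}$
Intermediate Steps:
$z = -2$ ($z = \frac{6}{-4 + \left(2 - 1\right)} = \frac{6}{-4 + 1} = \frac{6}{-3} = 6 \left(- \frac{1}{3}\right) = -2$)
$J{\left(M,A \right)} = \frac{-80 + M}{A + M}$
$w = - \frac{1}{2}$ ($w = \frac{1}{-2} = - \frac{1}{2} \approx -0.5$)
$k = \frac{681309277}{260}$ ($k = - \frac{4}{5} + \left(\frac{-80 - 5}{57 - 5} + 5012\right) \left(6430 - 5907\right) = - \frac{4}{5} + \left(\frac{1}{52} \left(-85\right) + 5012\right) 523 = - \frac{4}{5} + \left(- \frac{85}{52} + 5012\right) 523 = - \frac{4}{5} + \frac{260539}{52} \cdot 523 = - \frac{4}{5} + \frac{136261897}{52} = \frac{681309277}{260} \approx 2.6204 \cdot 10^{6}$)
$k w = \frac{681309277}{260} \left(- \frac{1}{2}\right) = - \frac{681309277}{520}$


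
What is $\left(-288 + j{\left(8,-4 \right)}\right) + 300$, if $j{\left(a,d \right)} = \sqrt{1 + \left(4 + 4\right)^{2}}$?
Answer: $12 + \sqrt{65} \approx 20.062$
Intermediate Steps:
$j{\left(a,d \right)} = \sqrt{65}$ ($j{\left(a,d \right)} = \sqrt{1 + 8^{2}} = \sqrt{1 + 64} = \sqrt{65}$)
$\left(-288 + j{\left(8,-4 \right)}\right) + 300 = \left(-288 + \sqrt{65}\right) + 300 = 12 + \sqrt{65}$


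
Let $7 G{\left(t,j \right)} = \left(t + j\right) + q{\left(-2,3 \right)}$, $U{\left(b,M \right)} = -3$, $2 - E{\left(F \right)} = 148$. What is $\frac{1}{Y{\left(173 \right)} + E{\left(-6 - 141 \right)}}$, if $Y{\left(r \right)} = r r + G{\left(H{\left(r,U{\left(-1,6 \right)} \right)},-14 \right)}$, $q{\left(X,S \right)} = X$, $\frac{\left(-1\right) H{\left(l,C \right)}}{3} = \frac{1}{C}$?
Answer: $\frac{7}{208466} \approx 3.3579 \cdot 10^{-5}$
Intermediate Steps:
$E{\left(F \right)} = -146$ ($E{\left(F \right)} = 2 - 148 = -146$)
$H{\left(l,C \right)} = - \frac{3}{C}$
$G{\left(t,j \right)} = - \frac{2}{7} + \frac{j}{7} + \frac{t}{7}$ ($G{\left(t,j \right)} = \frac{\left(t + j\right) - 2}{7} = \frac{\left(j + t\right) - 2}{7} = \frac{-2 + j + t}{7} = - \frac{2}{7} + \frac{j}{7} + \frac{t}{7}$)
$Y{\left(r \right)} = - \frac{15}{7} + r^{2}$ ($Y{\left(r \right)} = r r + \left(- \frac{2}{7} + \frac{1}{7} \left(-14\right) + \frac{\left(-3\right) \frac{1}{-3}}{7}\right) = r^{2} - \left(\frac{16}{7} - \left(- \frac{3}{7}\right) \left(- \frac{1}{3}\right)\right) = r^{2} - \frac{15}{7} = - \frac{15}{7} + r^{2}$)
$\frac{1}{Y{\left(173 \right)} + E{\left(-6 - 141 \right)}} = \frac{1}{\left(- \frac{15}{7} + 173^{2}\right) - 146} = \frac{1}{\left(- \frac{15}{7} + 29929\right) - 146} = \frac{1}{\frac{209488}{7} - 146} = \frac{1}{\frac{208466}{7}} = \frac{7}{208466}$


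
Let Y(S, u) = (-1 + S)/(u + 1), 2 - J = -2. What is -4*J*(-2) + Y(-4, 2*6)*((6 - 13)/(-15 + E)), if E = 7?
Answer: 3293/104 ≈ 31.663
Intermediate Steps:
J = 4 (J = 2 - 1*(-2) = 2 + 2 = 4)
Y(S, u) = (-1 + S)/(1 + u)
-4*J*(-2) + Y(-4, 2*6)*((6 - 13)/(-15 + E)) = -4*4*(-2) + ((-1 - 4)/(1 + 2*6))*((6 - 13)/(-15 + 7)) = -16*(-2) + (-5/(1 + 12))*(-7/(-8)) = 32 + (-5/13)*(-7*(-⅛)) = 32 + ((1/13)*(-5))*(7/8) = 32 - 5/13*7/8 = 32 - 35/104 = 3293/104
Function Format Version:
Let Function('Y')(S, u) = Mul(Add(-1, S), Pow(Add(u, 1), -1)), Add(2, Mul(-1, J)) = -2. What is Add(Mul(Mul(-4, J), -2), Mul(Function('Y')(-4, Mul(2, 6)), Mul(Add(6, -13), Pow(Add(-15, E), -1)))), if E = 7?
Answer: Rational(3293, 104) ≈ 31.663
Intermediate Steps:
J = 4 (J = Add(2, Mul(-1, -2)) = Add(2, 2) = 4)
Function('Y')(S, u) = Mul(Pow(Add(1, u), -1), Add(-1, S)) (Function('Y')(S, u) = Mul(Add(-1, S), Pow(Add(1, u), -1)) = Mul(Pow(Add(1, u), -1), Add(-1, S)))
Add(Mul(Mul(-4, J), -2), Mul(Function('Y')(-4, Mul(2, 6)), Mul(Add(6, -13), Pow(Add(-15, E), -1)))) = Add(Mul(Mul(-4, 4), -2), Mul(Mul(Pow(Add(1, Mul(2, 6)), -1), Add(-1, -4)), Mul(Add(6, -13), Pow(Add(-15, 7), -1)))) = Add(Mul(-16, -2), Mul(Mul(Pow(Add(1, 12), -1), -5), Mul(-7, Pow(-8, -1)))) = Add(32, Mul(Mul(Pow(13, -1), -5), Mul(-7, Rational(-1, 8)))) = Add(32, Mul(Mul(Rational(1, 13), -5), Rational(7, 8))) = Add(32, Mul(Rational(-5, 13), Rational(7, 8))) = Add(32, Rational(-35, 104)) = Rational(3293, 104)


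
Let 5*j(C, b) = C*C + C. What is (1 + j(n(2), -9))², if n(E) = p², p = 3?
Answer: 361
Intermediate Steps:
n(E) = 9 (n(E) = 3² = 9)
j(C, b) = C/5 + C²/5 (j(C, b) = (C*C + C)/5 = (C² + C)/5 = (C + C²)/5 = C/5 + C²/5)
(1 + j(n(2), -9))² = (1 + (⅕)*9*(1 + 9))² = (1 + (⅕)*9*10)² = (1 + 18)² = 19² = 361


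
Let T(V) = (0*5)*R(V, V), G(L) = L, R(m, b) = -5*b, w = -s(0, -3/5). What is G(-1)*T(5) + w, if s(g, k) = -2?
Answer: 2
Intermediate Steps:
w = 2 (w = -1*(-2) = 2)
T(V) = 0 (T(V) = (0*5)*(-5*V) = 0*(-5*V) = 0)
G(-1)*T(5) + w = -1*0 + 2 = 0 + 2 = 2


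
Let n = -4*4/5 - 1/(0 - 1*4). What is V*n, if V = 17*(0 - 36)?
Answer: 9027/5 ≈ 1805.4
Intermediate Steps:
V = -612 (V = 17*(-36) = -612)
n = -59/20 (n = -16*1/5 - 1/(0 - 4) = -16/5 - 1/(-4) = -16/5 - 1*(-1/4) = -16/5 + 1/4 = -59/20 ≈ -2.9500)
V*n = -612*(-59/20) = 9027/5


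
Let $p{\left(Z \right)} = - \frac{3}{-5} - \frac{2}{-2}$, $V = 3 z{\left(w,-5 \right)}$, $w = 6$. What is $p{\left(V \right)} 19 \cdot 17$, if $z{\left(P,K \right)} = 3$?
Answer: $\frac{2584}{5} \approx 516.8$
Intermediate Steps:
$V = 9$ ($V = 3 \cdot 3 = 9$)
$p{\left(Z \right)} = \frac{8}{5}$ ($p{\left(Z \right)} = \left(-3\right) \left(- \frac{1}{5}\right) - -1 = \frac{3}{5} + 1 = \frac{8}{5}$)
$p{\left(V \right)} 19 \cdot 17 = \frac{8}{5} \cdot 19 \cdot 17 = \frac{152}{5} \cdot 17 = \frac{2584}{5}$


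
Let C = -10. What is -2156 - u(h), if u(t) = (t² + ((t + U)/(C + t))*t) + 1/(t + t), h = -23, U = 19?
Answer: -4071565/1518 ≈ -2682.2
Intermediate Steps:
u(t) = t² + 1/(2*t) + t*(19 + t)/(-10 + t) (u(t) = (t² + ((t + 19)/(-10 + t))*t) + 1/(t + t) = (t² + ((19 + t)/(-10 + t))*t) + 1/(2*t) = (t² + t*(19 + t)/(-10 + t)) + 1/(2*t) = t² + 1/(2*t) + t*(19 + t)/(-10 + t))
-2156 - u(h) = -2156 - (-5 + (-23)⁴ + (½)*(-23) - 9*(-23)³ + 19*(-23)²)/((-23)*(-10 - 23)) = -2156 - (-1)*(-5 + 279841 - 23/2 - 9*(-12167) + 19*529)/(23*(-33)) = -2156 - (-1)*(-1)*(-5 + 279841 - 23/2 + 109503 + 10051)/(23*33) = -2156 - (-1)*(-1)*798757/(23*33*2) = -2156 - 1*798757/1518 = -2156 - 798757/1518 = -4071565/1518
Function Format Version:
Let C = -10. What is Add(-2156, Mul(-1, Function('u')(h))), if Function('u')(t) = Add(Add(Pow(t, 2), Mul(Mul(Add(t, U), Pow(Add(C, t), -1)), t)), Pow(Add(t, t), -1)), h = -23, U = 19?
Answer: Rational(-4071565, 1518) ≈ -2682.2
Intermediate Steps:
Function('u')(t) = Add(Pow(t, 2), Mul(Rational(1, 2), Pow(t, -1)), Mul(t, Pow(Add(-10, t), -1), Add(19, t))) (Function('u')(t) = Add(Add(Pow(t, 2), Mul(Mul(Add(t, 19), Pow(Add(-10, t), -1)), t)), Pow(Add(t, t), -1)) = Add(Add(Pow(t, 2), Mul(Mul(Add(19, t), Pow(Add(-10, t), -1)), t)), Pow(Mul(2, t), -1)) = Add(Add(Pow(t, 2), Mul(Mul(Pow(Add(-10, t), -1), Add(19, t)), t)), Mul(Rational(1, 2), Pow(t, -1))) = Add(Add(Pow(t, 2), Mul(t, Pow(Add(-10, t), -1), Add(19, t))), Mul(Rational(1, 2), Pow(t, -1))) = Add(Pow(t, 2), Mul(Rational(1, 2), Pow(t, -1)), Mul(t, Pow(Add(-10, t), -1), Add(19, t))))
Add(-2156, Mul(-1, Function('u')(h))) = Add(-2156, Mul(-1, Mul(Pow(-23, -1), Pow(Add(-10, -23), -1), Add(-5, Pow(-23, 4), Mul(Rational(1, 2), -23), Mul(-9, Pow(-23, 3)), Mul(19, Pow(-23, 2)))))) = Add(-2156, Mul(-1, Mul(Rational(-1, 23), Pow(-33, -1), Add(-5, 279841, Rational(-23, 2), Mul(-9, -12167), Mul(19, 529))))) = Add(-2156, Mul(-1, Mul(Rational(-1, 23), Rational(-1, 33), Add(-5, 279841, Rational(-23, 2), 109503, 10051)))) = Add(-2156, Mul(-1, Mul(Rational(-1, 23), Rational(-1, 33), Rational(798757, 2)))) = Add(-2156, Mul(-1, Rational(798757, 1518))) = Add(-2156, Rational(-798757, 1518)) = Rational(-4071565, 1518)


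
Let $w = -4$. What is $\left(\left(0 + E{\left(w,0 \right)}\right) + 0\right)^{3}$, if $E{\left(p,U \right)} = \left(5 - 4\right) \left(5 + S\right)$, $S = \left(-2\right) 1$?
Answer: $27$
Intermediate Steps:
$S = -2$
$E{\left(p,U \right)} = 3$ ($E{\left(p,U \right)} = \left(5 - 4\right) \left(5 - 2\right) = 1 \cdot 3 = 3$)
$\left(\left(0 + E{\left(w,0 \right)}\right) + 0\right)^{3} = \left(\left(0 + 3\right) + 0\right)^{3} = \left(3 + 0\right)^{3} = 3^{3} = 27$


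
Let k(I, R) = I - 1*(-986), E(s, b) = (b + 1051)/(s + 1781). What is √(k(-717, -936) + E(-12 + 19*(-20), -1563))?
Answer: √518276181/1389 ≈ 16.390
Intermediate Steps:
E(s, b) = (1051 + b)/(1781 + s)
k(I, R) = 986 + I (k(I, R) = I + 986 = 986 + I)
√(k(-717, -936) + E(-12 + 19*(-20), -1563)) = √((986 - 717) + (1051 - 1563)/(1781 + (-12 + 19*(-20)))) = √(269 - 512/(1781 + (-12 - 380))) = √(269 - 512/(1781 - 392)) = √(269 - 512/1389) = √(373129/1389) = √518276181/1389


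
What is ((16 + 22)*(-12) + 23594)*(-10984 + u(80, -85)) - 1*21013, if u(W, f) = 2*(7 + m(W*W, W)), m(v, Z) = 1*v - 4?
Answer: 42136423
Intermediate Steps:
m(v, Z) = -4 + v (m(v, Z) = v - 4 = -4 + v)
u(W, f) = 6 + 2*W² (u(W, f) = 2*(7 + (-4 + W*W)) = 2*(7 + (-4 + W²)) = 2*(3 + W²) = 6 + 2*W²)
((16 + 22)*(-12) + 23594)*(-10984 + u(80, -85)) - 1*21013 = ((16 + 22)*(-12) + 23594)*(-10984 + (6 + 2*80²)) - 1*21013 = (38*(-12) + 23594)*(-10984 + (6 + 2*6400)) - 21013 = (-456 + 23594)*(-10984 + (6 + 12800)) - 21013 = 23138*(-10984 + 12806) - 21013 = 23138*1822 - 21013 = 42157436 - 21013 = 42136423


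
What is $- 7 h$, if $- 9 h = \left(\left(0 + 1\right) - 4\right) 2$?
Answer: $- \frac{14}{3} \approx -4.6667$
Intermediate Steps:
$h = \frac{2}{3}$ ($h = - \frac{\left(\left(0 + 1\right) - 4\right) 2}{9} = - \frac{\left(1 - 4\right) 2}{9} = - \frac{\left(-3\right) 2}{9} = \left(- \frac{1}{9}\right) \left(-6\right) = \frac{2}{3} \approx 0.66667$)
$- 7 h = \left(-7\right) \frac{2}{3} = - \frac{14}{3}$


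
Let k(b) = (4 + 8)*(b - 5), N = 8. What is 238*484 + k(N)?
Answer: 115228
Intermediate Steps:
k(b) = -60 + 12*b (k(b) = 12*(-5 + b) = -60 + 12*b)
238*484 + k(N) = 238*484 + (-60 + 12*8) = 115192 + (-60 + 96) = 115192 + 36 = 115228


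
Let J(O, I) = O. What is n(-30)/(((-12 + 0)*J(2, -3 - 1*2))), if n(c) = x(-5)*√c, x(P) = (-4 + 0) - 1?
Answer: 5*I*√30/24 ≈ 1.1411*I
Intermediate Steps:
x(P) = -5 (x(P) = -4 - 1 = -5)
n(c) = -5*√c
n(-30)/(((-12 + 0)*J(2, -3 - 1*2))) = (-5*I*√30)/(((-12 + 0)*2)) = (-5*I*√30)/((-12*2)) = -5*I*√30/(-24) = -5*I*√30*(-1/24) = 5*I*√30/24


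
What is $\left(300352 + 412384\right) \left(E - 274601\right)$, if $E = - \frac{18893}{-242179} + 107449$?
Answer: $- \frac{4121720246953120}{34597} \approx -1.1914 \cdot 10^{11}$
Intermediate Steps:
$E = \frac{3717415752}{34597}$ ($E = \left(-18893\right) \left(- \frac{1}{242179}\right) + 107449 = \frac{2699}{34597} + 107449 = \frac{3717415752}{34597} \approx 1.0745 \cdot 10^{5}$)
$\left(300352 + 412384\right) \left(E - 274601\right) = \left(300352 + 412384\right) \left(\frac{3717415752}{34597} - 274601\right) = 712736 \left(- \frac{5782955045}{34597}\right) = - \frac{4121720246953120}{34597}$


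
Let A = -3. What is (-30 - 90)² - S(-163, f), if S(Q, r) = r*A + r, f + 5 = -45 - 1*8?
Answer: 14284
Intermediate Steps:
f = -58 (f = -5 + (-45 - 1*8) = -5 + (-45 - 8) = -5 - 53 = -58)
S(Q, r) = -2*r (S(Q, r) = r*(-3) + r = -3*r + r = -2*r)
(-30 - 90)² - S(-163, f) = (-30 - 90)² - (-2)*(-58) = (-120)² - 1*116 = 14400 - 116 = 14284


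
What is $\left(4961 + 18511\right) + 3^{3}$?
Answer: $23499$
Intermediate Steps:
$\left(4961 + 18511\right) + 3^{3} = 23472 + 27 = 23499$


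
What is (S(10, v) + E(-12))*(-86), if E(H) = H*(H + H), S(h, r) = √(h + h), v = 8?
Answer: -24768 - 172*√5 ≈ -25153.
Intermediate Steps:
S(h, r) = √2*√h (S(h, r) = √(2*h) = √2*√h)
E(H) = 2*H² (E(H) = H*(2*H) = 2*H²)
(S(10, v) + E(-12))*(-86) = (√2*√10 + 2*(-12)²)*(-86) = (2*√5 + 2*144)*(-86) = (2*√5 + 288)*(-86) = (288 + 2*√5)*(-86) = -24768 - 172*√5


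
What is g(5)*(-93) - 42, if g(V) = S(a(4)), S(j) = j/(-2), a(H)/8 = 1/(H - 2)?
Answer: 144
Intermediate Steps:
a(H) = 8/(-2 + H) (a(H) = 8/(H - 2) = 8/(-2 + H))
S(j) = -j/2 (S(j) = j*(-½) = -j/2)
g(V) = -2 (g(V) = -4/(-2 + 4) = -4/2 = -½*4 = -2)
g(5)*(-93) - 42 = -2*(-93) - 42 = 186 - 42 = 144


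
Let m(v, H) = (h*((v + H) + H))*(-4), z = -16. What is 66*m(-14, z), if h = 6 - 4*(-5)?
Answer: 315744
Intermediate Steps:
h = 26 (h = 6 + 20 = 26)
m(v, H) = -208*H - 104*v (m(v, H) = (26*((v + H) + H))*(-4) = (26*((H + v) + H))*(-4) = (26*(v + 2*H))*(-4) = (26*v + 52*H)*(-4) = -208*H - 104*v)
66*m(-14, z) = 66*(-208*(-16) - 104*(-14)) = 66*(3328 + 1456) = 66*4784 = 315744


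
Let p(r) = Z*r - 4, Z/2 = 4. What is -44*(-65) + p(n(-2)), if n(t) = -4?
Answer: 2824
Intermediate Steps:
Z = 8 (Z = 2*4 = 8)
p(r) = -4 + 8*r (p(r) = 8*r - 4 = -4 + 8*r)
-44*(-65) + p(n(-2)) = -44*(-65) + (-4 + 8*(-4)) = 2860 + (-4 - 32) = 2860 - 36 = 2824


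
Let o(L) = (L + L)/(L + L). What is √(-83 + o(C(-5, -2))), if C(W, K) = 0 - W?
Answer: I*√82 ≈ 9.0554*I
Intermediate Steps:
C(W, K) = -W
o(L) = 1 (o(L) = (2*L)/((2*L)) = (2*L)*(1/(2*L)) = 1)
√(-83 + o(C(-5, -2))) = √(-83 + 1) = √(-82) = I*√82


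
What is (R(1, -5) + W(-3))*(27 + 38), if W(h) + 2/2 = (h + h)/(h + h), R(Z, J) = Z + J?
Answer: -260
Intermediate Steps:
R(Z, J) = J + Z
W(h) = 0 (W(h) = -1 + (h + h)/(h + h) = -1 + (2*h)/((2*h)) = -1 + (2*h)*(1/(2*h)) = -1 + 1 = 0)
(R(1, -5) + W(-3))*(27 + 38) = ((-5 + 1) + 0)*(27 + 38) = (-4 + 0)*65 = -4*65 = -260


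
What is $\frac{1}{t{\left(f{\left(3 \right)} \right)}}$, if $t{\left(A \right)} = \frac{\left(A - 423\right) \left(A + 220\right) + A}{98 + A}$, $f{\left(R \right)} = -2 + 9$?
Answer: $- \frac{7}{6295} \approx -0.001112$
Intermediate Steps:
$f{\left(R \right)} = 7$
$t{\left(A \right)} = \frac{A + \left(-423 + A\right) \left(220 + A\right)}{98 + A}$ ($t{\left(A \right)} = \frac{\left(-423 + A\right) \left(220 + A\right) + A}{98 + A} = \frac{A + \left(-423 + A\right) \left(220 + A\right)}{98 + A}$)
$\frac{1}{t{\left(f{\left(3 \right)} \right)}} = \frac{1}{\frac{1}{98 + 7} \left(-93060 + 7^{2} - 1414\right)} = \frac{1}{\frac{1}{105} \left(-93060 + 49 - 1414\right)} = \frac{1}{\frac{1}{105} \left(-94425\right)} = \frac{1}{- \frac{6295}{7}} = - \frac{7}{6295}$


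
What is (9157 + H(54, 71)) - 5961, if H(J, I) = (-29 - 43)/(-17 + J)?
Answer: 118180/37 ≈ 3194.1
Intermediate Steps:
H(J, I) = -72/(-17 + J)
(9157 + H(54, 71)) - 5961 = (9157 - 72/(-17 + 54)) - 5961 = (9157 - 72/37) - 5961 = 338737/37 - 5961 = 118180/37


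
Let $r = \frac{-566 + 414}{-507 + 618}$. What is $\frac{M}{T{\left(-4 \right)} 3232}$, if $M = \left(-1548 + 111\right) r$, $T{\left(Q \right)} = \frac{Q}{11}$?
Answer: $- \frac{100111}{59792} \approx -1.6743$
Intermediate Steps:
$T{\left(Q \right)} = \frac{Q}{11}$ ($T{\left(Q \right)} = Q \frac{1}{11} = \frac{Q}{11}$)
$r = - \frac{152}{111} \approx -1.3694$
$M = \frac{72808}{37}$ ($M = \left(-1548 + 111\right) \left(- \frac{152}{111}\right) = \left(-1437\right) \left(- \frac{152}{111}\right) = \frac{72808}{37} \approx 1967.8$)
$\frac{M}{T{\left(-4 \right)} 3232} = \frac{72808}{37 \cdot \frac{1}{11} \left(-4\right) 3232} = \frac{72808}{37 \left(\left(- \frac{4}{11}\right) 3232\right)} = \frac{72808}{37 \left(- \frac{12928}{11}\right)} = \frac{72808}{37} \left(- \frac{11}{12928}\right) = - \frac{100111}{59792}$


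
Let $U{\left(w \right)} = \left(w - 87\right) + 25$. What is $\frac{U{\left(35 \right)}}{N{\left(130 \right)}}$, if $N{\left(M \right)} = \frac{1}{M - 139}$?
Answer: $243$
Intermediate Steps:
$N{\left(M \right)} = \frac{1}{-139 + M}$
$U{\left(w \right)} = -62 + w$ ($U{\left(w \right)} = \left(-87 + w\right) + 25 = -62 + w$)
$\frac{U{\left(35 \right)}}{N{\left(130 \right)}} = \frac{-62 + 35}{\frac{1}{-139 + 130}} = - \frac{27}{\frac{1}{-9}} = - \frac{27}{- \frac{1}{9}} = \left(-27\right) \left(-9\right) = 243$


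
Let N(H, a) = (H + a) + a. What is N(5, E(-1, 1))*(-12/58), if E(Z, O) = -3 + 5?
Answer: -54/29 ≈ -1.8621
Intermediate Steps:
E(Z, O) = 2
N(H, a) = H + 2*a
N(5, E(-1, 1))*(-12/58) = (5 + 2*2)*(-12/58) = (5 + 4)*(-12*1/58) = 9*(-6/29) = -54/29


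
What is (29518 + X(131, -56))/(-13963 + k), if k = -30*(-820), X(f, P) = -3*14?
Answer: 29476/10637 ≈ 2.7711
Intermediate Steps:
X(f, P) = -42
k = 24600
(29518 + X(131, -56))/(-13963 + k) = (29518 - 42)/(-13963 + 24600) = 29476/10637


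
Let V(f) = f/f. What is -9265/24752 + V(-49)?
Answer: 911/1456 ≈ 0.62569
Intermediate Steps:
V(f) = 1
-9265/24752 + V(-49) = -9265/24752 + 1 = -9265*1/24752 + 1 = -545/1456 + 1 = 911/1456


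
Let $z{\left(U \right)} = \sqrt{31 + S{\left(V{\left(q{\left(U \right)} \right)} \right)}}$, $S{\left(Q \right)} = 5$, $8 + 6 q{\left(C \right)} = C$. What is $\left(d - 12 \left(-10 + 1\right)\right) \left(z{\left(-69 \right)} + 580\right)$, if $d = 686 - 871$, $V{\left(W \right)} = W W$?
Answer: $-45122$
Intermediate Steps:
$q{\left(C \right)} = - \frac{4}{3} + \frac{C}{6}$
$V{\left(W \right)} = W^{2}$
$d = -185$ ($d = 686 - 871 = -185$)
$z{\left(U \right)} = 6$ ($z{\left(U \right)} = \sqrt{31 + 5} = \sqrt{36} = 6$)
$\left(d - 12 \left(-10 + 1\right)\right) \left(z{\left(-69 \right)} + 580\right) = \left(-185 - 12 \left(-10 + 1\right)\right) \left(6 + 580\right) = \left(-185 - -108\right) 586 = \left(-185 + 108\right) 586 = \left(-77\right) 586 = -45122$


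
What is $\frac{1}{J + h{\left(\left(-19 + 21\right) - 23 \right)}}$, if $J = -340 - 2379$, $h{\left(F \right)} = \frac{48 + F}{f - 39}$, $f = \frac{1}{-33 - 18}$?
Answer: $- \frac{1990}{5412187} \approx -0.00036769$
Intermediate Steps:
$f = - \frac{1}{51}$ ($f = \frac{1}{-51} = - \frac{1}{51} \approx -0.019608$)
$h{\left(F \right)} = - \frac{1224}{995} - \frac{51 F}{1990}$ ($h{\left(F \right)} = \frac{48 + F}{- \frac{1}{51} - 39} = \frac{48 + F}{- \frac{1990}{51}} = \left(48 + F\right) \left(- \frac{51}{1990}\right) = - \frac{1224}{995} - \frac{51 F}{1990}$)
$J = -2719$ ($J = -340 - 2379 = -2719$)
$\frac{1}{J + h{\left(\left(-19 + 21\right) - 23 \right)}} = \frac{1}{-2719 - \left(\frac{1224}{995} + \frac{51 \left(\left(-19 + 21\right) - 23\right)}{1990}\right)} = \frac{1}{-2719 - \left(\frac{1224}{995} + \frac{51 \left(2 - 23\right)}{1990}\right)} = \frac{1}{-2719 - \frac{1377}{1990}} = \frac{1}{- \frac{5412187}{1990}} = - \frac{1990}{5412187}$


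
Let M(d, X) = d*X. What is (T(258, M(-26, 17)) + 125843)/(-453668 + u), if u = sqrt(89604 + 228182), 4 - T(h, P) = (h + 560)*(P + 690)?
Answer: 17470074178/102907168219 + 77017*sqrt(317786)/205814336438 ≈ 0.16998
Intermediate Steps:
M(d, X) = X*d
T(h, P) = 4 - (560 + h)*(690 + P) (T(h, P) = 4 - (h + 560)*(P + 690) = 4 - (560 + h)*(690 + P))
u = sqrt(317786) ≈ 563.72
(T(258, M(-26, 17)) + 125843)/(-453668 + u) = ((-386396 - 690*258 - 9520*(-26) - 1*17*(-26)*258) + 125843)/(-453668 + sqrt(317786)) = ((-386396 - 178020 - 560*(-442) - 1*(-442)*258) + 125843)/(-453668 + sqrt(317786)) = ((-386396 - 178020 + 247520 + 114036) + 125843)/(-453668 + sqrt(317786)) = (-202860 + 125843)/(-453668 + sqrt(317786)) = -77017/(-453668 + sqrt(317786))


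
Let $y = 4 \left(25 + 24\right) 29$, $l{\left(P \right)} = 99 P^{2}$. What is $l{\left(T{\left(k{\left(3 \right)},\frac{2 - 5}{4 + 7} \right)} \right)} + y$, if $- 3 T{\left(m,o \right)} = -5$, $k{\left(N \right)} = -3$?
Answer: $5959$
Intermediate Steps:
$T{\left(m,o \right)} = \frac{5}{3}$ ($T{\left(m,o \right)} = \left(- \frac{1}{3}\right) \left(-5\right) = \frac{5}{3}$)
$y = 5684$ ($y = 4 \cdot 49 \cdot 29 = 4 \cdot 1421 = 5684$)
$l{\left(T{\left(k{\left(3 \right)},\frac{2 - 5}{4 + 7} \right)} \right)} + y = 99 \left(\frac{5}{3}\right)^{2} + 5684 = 99 \cdot \frac{25}{9} + 5684 = 275 + 5684 = 5959$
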